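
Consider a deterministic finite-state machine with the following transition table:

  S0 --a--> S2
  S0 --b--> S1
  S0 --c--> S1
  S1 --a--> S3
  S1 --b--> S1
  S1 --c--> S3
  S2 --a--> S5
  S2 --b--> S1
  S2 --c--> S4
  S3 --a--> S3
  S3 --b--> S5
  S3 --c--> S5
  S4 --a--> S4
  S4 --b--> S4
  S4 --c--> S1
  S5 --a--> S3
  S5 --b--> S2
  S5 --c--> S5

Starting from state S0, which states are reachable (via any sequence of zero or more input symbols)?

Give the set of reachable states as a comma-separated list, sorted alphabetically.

BFS from S0:
  visit S0: S0--a-->S2 (new), S0--b-->S1 (new), S0--c-->S1 (seen)
  visit S2: S2--a-->S5 (new), S2--b-->S1 (seen), S2--c-->S4 (new)
  visit S1: S1--a-->S3 (new), S1--b-->S1 (seen), S1--c-->S3 (seen)
  visit S5: S5--a-->S3 (seen), S5--b-->S2 (seen), S5--c-->S5 (seen)
  visit S4: S4--a-->S4 (seen), S4--b-->S4 (seen), S4--c-->S1 (seen)
  visit S3: S3--a-->S3 (seen), S3--b-->S5 (seen), S3--c-->S5 (seen)

Answer: S0, S1, S2, S3, S4, S5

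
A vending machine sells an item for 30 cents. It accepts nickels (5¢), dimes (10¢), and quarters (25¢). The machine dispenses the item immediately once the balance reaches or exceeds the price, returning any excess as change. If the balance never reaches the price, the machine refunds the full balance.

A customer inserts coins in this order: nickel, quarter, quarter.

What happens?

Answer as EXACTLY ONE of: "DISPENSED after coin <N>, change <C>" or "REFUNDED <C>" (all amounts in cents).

Price: 30¢
Coin 1 (nickel, 5¢): balance = 5¢
Coin 2 (quarter, 25¢): balance = 30¢
  → balance >= price → DISPENSE, change = 30 - 30 = 0¢

Answer: DISPENSED after coin 2, change 0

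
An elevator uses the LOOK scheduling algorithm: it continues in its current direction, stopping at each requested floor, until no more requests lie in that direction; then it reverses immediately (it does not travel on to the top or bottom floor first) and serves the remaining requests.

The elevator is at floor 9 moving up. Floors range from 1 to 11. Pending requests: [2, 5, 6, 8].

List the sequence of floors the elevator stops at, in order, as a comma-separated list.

Answer: 8, 6, 5, 2

Derivation:
Current: 9, moving UP
Serve above first (ascending): []
Then reverse, serve below (descending): [8, 6, 5, 2]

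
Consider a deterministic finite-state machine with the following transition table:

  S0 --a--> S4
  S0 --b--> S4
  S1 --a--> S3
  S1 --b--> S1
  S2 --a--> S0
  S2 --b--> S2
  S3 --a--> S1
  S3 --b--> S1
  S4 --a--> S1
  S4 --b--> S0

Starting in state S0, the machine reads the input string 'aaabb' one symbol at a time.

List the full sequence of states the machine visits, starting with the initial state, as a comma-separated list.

Start: S0
  read 'a': S0 --a--> S4
  read 'a': S4 --a--> S1
  read 'a': S1 --a--> S3
  read 'b': S3 --b--> S1
  read 'b': S1 --b--> S1

Answer: S0, S4, S1, S3, S1, S1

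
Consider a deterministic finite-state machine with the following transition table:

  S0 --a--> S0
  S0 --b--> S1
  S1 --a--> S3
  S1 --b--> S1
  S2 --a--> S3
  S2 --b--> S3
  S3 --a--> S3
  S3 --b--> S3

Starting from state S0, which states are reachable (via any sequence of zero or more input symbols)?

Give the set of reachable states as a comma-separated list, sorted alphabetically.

Answer: S0, S1, S3

Derivation:
BFS from S0:
  visit S0: S0--a-->S0 (seen), S0--b-->S1 (new)
  visit S1: S1--a-->S3 (new), S1--b-->S1 (seen)
  visit S3: S3--a-->S3 (seen), S3--b-->S3 (seen)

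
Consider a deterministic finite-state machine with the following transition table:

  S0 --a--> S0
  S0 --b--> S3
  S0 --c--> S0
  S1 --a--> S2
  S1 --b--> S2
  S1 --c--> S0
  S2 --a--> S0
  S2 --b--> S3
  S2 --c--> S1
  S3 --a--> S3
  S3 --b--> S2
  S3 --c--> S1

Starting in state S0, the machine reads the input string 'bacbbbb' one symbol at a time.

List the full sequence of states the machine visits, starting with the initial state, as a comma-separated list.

Answer: S0, S3, S3, S1, S2, S3, S2, S3

Derivation:
Start: S0
  read 'b': S0 --b--> S3
  read 'a': S3 --a--> S3
  read 'c': S3 --c--> S1
  read 'b': S1 --b--> S2
  read 'b': S2 --b--> S3
  read 'b': S3 --b--> S2
  read 'b': S2 --b--> S3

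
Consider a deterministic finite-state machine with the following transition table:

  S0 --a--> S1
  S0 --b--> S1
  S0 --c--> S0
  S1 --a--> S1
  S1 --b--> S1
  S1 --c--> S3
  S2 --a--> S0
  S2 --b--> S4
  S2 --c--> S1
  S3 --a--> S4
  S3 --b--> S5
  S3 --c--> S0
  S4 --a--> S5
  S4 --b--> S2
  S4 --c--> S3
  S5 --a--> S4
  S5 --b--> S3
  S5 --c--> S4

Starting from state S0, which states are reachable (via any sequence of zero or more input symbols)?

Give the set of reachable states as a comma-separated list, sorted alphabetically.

Answer: S0, S1, S2, S3, S4, S5

Derivation:
BFS from S0:
  visit S0: S0--a-->S1 (new), S0--b-->S1 (seen), S0--c-->S0 (seen)
  visit S1: S1--a-->S1 (seen), S1--b-->S1 (seen), S1--c-->S3 (new)
  visit S3: S3--a-->S4 (new), S3--b-->S5 (new), S3--c-->S0 (seen)
  visit S4: S4--a-->S5 (seen), S4--b-->S2 (new), S4--c-->S3 (seen)
  visit S5: S5--a-->S4 (seen), S5--b-->S3 (seen), S5--c-->S4 (seen)
  visit S2: S2--a-->S0 (seen), S2--b-->S4 (seen), S2--c-->S1 (seen)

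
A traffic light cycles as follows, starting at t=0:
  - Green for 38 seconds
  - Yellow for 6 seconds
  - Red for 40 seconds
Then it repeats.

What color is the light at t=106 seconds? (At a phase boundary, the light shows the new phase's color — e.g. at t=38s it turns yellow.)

Answer: green

Derivation:
Cycle length = 38 + 6 + 40 = 84s
t = 106, phase_t = 106 mod 84 = 22
22 < 38 (green end) → GREEN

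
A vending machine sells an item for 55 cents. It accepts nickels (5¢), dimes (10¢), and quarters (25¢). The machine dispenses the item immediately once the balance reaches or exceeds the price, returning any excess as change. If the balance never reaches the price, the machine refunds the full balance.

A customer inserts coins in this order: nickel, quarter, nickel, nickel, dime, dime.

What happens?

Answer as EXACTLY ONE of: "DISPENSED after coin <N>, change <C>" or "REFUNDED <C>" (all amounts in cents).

Answer: DISPENSED after coin 6, change 5

Derivation:
Price: 55¢
Coin 1 (nickel, 5¢): balance = 5¢
Coin 2 (quarter, 25¢): balance = 30¢
Coin 3 (nickel, 5¢): balance = 35¢
Coin 4 (nickel, 5¢): balance = 40¢
Coin 5 (dime, 10¢): balance = 50¢
Coin 6 (dime, 10¢): balance = 60¢
  → balance >= price → DISPENSE, change = 60 - 55 = 5¢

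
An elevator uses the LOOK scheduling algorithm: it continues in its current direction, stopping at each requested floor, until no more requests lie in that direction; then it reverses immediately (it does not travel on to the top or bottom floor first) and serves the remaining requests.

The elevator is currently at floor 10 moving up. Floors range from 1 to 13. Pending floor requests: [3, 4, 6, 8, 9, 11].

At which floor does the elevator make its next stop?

Answer: 11

Derivation:
Current floor: 10, direction: up
Requests above: [11]
Requests below: [3, 4, 6, 8, 9]
Moving up and requests lie above → nearest above is min([11]) = 11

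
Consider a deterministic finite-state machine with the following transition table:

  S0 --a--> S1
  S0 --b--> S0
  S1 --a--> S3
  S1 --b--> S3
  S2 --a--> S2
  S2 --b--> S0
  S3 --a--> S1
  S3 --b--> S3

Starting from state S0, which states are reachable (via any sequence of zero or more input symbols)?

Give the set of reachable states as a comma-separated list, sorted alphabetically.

BFS from S0:
  visit S0: S0--a-->S1 (new), S0--b-->S0 (seen)
  visit S1: S1--a-->S3 (new), S1--b-->S3 (seen)
  visit S3: S3--a-->S1 (seen), S3--b-->S3 (seen)

Answer: S0, S1, S3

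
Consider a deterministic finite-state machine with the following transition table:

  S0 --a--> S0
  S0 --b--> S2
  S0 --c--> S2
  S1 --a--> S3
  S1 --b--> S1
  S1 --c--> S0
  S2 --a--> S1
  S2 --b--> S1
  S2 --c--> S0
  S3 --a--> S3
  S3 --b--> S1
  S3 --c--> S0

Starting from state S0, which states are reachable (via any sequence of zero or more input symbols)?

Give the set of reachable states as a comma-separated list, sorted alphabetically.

Answer: S0, S1, S2, S3

Derivation:
BFS from S0:
  visit S0: S0--a-->S0 (seen), S0--b-->S2 (new), S0--c-->S2 (seen)
  visit S2: S2--a-->S1 (new), S2--b-->S1 (seen), S2--c-->S0 (seen)
  visit S1: S1--a-->S3 (new), S1--b-->S1 (seen), S1--c-->S0 (seen)
  visit S3: S3--a-->S3 (seen), S3--b-->S1 (seen), S3--c-->S0 (seen)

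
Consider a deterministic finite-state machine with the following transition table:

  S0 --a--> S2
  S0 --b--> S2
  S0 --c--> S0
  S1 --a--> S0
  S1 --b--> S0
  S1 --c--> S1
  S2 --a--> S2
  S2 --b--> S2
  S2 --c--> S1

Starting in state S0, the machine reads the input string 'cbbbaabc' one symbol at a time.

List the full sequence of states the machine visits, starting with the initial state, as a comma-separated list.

Start: S0
  read 'c': S0 --c--> S0
  read 'b': S0 --b--> S2
  read 'b': S2 --b--> S2
  read 'b': S2 --b--> S2
  read 'a': S2 --a--> S2
  read 'a': S2 --a--> S2
  read 'b': S2 --b--> S2
  read 'c': S2 --c--> S1

Answer: S0, S0, S2, S2, S2, S2, S2, S2, S1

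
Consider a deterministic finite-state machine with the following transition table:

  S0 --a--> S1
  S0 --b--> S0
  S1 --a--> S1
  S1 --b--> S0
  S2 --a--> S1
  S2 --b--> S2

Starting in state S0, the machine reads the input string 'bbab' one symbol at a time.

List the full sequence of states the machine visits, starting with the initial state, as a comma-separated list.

Answer: S0, S0, S0, S1, S0

Derivation:
Start: S0
  read 'b': S0 --b--> S0
  read 'b': S0 --b--> S0
  read 'a': S0 --a--> S1
  read 'b': S1 --b--> S0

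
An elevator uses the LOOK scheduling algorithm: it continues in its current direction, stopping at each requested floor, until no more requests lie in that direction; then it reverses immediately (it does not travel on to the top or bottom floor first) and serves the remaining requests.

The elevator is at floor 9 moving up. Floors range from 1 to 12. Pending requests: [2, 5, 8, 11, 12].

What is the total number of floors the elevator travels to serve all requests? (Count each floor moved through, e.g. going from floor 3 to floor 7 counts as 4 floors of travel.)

Answer: 13

Derivation:
Start at floor 9 moving up, LOOK stop order: [11, 12, 8, 5, 2]
  9 → 11: |11-9| = 2, total = 2
  11 → 12: |12-11| = 1, total = 3
  12 → 8: |8-12| = 4, total = 7
  8 → 5: |5-8| = 3, total = 10
  5 → 2: |2-5| = 3, total = 13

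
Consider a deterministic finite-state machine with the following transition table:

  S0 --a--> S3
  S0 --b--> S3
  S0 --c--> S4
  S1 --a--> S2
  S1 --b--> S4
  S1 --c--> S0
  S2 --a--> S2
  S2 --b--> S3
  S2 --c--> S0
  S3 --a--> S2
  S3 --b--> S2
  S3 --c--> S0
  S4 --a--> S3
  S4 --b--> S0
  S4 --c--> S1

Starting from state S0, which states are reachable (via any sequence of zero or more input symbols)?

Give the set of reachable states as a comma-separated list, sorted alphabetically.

BFS from S0:
  visit S0: S0--a-->S3 (new), S0--b-->S3 (seen), S0--c-->S4 (new)
  visit S3: S3--a-->S2 (new), S3--b-->S2 (seen), S3--c-->S0 (seen)
  visit S4: S4--a-->S3 (seen), S4--b-->S0 (seen), S4--c-->S1 (new)
  visit S2: S2--a-->S2 (seen), S2--b-->S3 (seen), S2--c-->S0 (seen)
  visit S1: S1--a-->S2 (seen), S1--b-->S4 (seen), S1--c-->S0 (seen)

Answer: S0, S1, S2, S3, S4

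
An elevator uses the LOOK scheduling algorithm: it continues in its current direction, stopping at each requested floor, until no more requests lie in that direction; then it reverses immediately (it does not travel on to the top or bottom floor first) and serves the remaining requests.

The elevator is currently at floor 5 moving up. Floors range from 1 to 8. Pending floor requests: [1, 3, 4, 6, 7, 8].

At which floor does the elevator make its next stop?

Current floor: 5, direction: up
Requests above: [6, 7, 8]
Requests below: [1, 3, 4]
Moving up and requests lie above → nearest above is min([6, 7, 8]) = 6

Answer: 6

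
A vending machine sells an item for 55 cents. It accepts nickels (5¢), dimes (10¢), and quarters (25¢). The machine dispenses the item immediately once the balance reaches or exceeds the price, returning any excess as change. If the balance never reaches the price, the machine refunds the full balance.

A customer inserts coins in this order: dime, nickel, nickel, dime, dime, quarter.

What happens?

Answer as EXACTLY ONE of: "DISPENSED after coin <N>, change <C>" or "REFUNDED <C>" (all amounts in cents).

Price: 55¢
Coin 1 (dime, 10¢): balance = 10¢
Coin 2 (nickel, 5¢): balance = 15¢
Coin 3 (nickel, 5¢): balance = 20¢
Coin 4 (dime, 10¢): balance = 30¢
Coin 5 (dime, 10¢): balance = 40¢
Coin 6 (quarter, 25¢): balance = 65¢
  → balance >= price → DISPENSE, change = 65 - 55 = 10¢

Answer: DISPENSED after coin 6, change 10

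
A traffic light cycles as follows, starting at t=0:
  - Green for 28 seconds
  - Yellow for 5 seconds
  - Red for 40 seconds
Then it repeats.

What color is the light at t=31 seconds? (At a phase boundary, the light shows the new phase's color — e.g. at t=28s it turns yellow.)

Cycle length = 28 + 5 + 40 = 73s
t = 31, phase_t = 31 mod 73 = 31
28 <= 31 < 33 (yellow end) → YELLOW

Answer: yellow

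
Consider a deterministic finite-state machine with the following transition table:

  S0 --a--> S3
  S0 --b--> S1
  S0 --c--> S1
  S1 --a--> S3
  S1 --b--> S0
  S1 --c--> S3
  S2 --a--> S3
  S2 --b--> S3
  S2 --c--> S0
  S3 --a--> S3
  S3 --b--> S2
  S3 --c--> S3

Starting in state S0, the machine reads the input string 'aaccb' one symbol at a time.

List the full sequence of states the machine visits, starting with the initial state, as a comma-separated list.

Start: S0
  read 'a': S0 --a--> S3
  read 'a': S3 --a--> S3
  read 'c': S3 --c--> S3
  read 'c': S3 --c--> S3
  read 'b': S3 --b--> S2

Answer: S0, S3, S3, S3, S3, S2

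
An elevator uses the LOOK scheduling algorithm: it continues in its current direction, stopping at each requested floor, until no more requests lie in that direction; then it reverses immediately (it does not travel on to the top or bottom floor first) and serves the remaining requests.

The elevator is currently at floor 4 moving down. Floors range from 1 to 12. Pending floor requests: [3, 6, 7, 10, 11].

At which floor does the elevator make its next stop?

Current floor: 4, direction: down
Requests above: [6, 7, 10, 11]
Requests below: [3]
Moving down and requests lie below → nearest below is max([3]) = 3

Answer: 3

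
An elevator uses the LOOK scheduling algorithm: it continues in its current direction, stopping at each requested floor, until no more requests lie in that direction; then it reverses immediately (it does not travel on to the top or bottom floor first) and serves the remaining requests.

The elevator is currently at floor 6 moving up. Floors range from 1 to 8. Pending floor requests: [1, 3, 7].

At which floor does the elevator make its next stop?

Current floor: 6, direction: up
Requests above: [7]
Requests below: [1, 3]
Moving up and requests lie above → nearest above is min([7]) = 7

Answer: 7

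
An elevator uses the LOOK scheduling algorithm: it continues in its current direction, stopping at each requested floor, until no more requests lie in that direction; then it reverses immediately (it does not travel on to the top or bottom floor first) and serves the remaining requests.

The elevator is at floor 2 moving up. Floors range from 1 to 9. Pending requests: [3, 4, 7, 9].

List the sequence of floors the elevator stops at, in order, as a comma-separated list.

Current: 2, moving UP
Serve above first (ascending): [3, 4, 7, 9]
Then reverse, serve below (descending): []

Answer: 3, 4, 7, 9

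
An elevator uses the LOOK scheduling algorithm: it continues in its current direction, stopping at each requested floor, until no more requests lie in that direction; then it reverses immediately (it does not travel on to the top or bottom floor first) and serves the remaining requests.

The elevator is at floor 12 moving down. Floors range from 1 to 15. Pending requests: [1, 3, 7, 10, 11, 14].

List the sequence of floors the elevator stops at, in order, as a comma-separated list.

Current: 12, moving DOWN
Serve below first (descending): [11, 10, 7, 3, 1]
Then reverse, serve above (ascending): [14]

Answer: 11, 10, 7, 3, 1, 14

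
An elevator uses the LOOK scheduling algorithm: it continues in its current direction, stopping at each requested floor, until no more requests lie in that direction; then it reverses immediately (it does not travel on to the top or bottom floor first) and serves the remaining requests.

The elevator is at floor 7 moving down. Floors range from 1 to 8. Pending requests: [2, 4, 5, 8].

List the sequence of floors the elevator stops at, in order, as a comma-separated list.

Answer: 5, 4, 2, 8

Derivation:
Current: 7, moving DOWN
Serve below first (descending): [5, 4, 2]
Then reverse, serve above (ascending): [8]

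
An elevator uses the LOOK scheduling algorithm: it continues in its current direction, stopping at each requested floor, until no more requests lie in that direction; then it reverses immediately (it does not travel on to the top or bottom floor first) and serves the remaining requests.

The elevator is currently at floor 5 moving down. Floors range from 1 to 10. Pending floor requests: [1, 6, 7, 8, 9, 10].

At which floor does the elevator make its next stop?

Current floor: 5, direction: down
Requests above: [6, 7, 8, 9, 10]
Requests below: [1]
Moving down and requests lie below → nearest below is max([1]) = 1

Answer: 1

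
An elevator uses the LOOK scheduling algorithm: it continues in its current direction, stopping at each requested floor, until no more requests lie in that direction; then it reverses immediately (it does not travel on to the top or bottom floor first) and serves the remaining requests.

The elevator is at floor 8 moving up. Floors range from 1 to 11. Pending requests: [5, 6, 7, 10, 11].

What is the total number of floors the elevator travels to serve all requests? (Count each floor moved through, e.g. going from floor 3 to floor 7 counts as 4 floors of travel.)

Answer: 9

Derivation:
Start at floor 8 moving up, LOOK stop order: [10, 11, 7, 6, 5]
  8 → 10: |10-8| = 2, total = 2
  10 → 11: |11-10| = 1, total = 3
  11 → 7: |7-11| = 4, total = 7
  7 → 6: |6-7| = 1, total = 8
  6 → 5: |5-6| = 1, total = 9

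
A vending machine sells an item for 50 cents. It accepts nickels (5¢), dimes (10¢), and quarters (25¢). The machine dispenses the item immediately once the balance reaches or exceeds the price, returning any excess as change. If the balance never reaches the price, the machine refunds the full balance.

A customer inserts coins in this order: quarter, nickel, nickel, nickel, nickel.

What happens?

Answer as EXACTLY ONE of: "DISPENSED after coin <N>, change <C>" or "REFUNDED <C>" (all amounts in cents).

Price: 50¢
Coin 1 (quarter, 25¢): balance = 25¢
Coin 2 (nickel, 5¢): balance = 30¢
Coin 3 (nickel, 5¢): balance = 35¢
Coin 4 (nickel, 5¢): balance = 40¢
Coin 5 (nickel, 5¢): balance = 45¢
All coins inserted, balance 45¢ < price 50¢ → REFUND 45¢

Answer: REFUNDED 45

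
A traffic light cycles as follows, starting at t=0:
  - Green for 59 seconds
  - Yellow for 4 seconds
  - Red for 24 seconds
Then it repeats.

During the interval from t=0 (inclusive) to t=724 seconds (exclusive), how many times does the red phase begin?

Answer: 8

Derivation:
Cycle = 59+4+24 = 87s
red phase starts at t = k*87 + 63 for k=0,1,2,...
Need k*87+63 < 724 → k < 7.598
k ∈ {0, ..., 7} → 8 starts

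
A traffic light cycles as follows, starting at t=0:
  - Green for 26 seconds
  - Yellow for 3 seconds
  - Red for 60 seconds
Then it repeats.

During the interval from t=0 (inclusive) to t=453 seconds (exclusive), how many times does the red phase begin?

Cycle = 26+3+60 = 89s
red phase starts at t = k*89 + 29 for k=0,1,2,...
Need k*89+29 < 453 → k < 4.764
k ∈ {0, ..., 4} → 5 starts

Answer: 5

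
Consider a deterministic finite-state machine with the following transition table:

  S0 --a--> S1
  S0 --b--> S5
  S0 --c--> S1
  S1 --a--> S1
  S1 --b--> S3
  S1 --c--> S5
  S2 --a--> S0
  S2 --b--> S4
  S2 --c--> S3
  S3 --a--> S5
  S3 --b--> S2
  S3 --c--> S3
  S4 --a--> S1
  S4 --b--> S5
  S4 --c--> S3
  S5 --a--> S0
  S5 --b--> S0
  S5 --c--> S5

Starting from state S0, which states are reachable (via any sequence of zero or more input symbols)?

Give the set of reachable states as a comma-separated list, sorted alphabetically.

BFS from S0:
  visit S0: S0--a-->S1 (new), S0--b-->S5 (new), S0--c-->S1 (seen)
  visit S1: S1--a-->S1 (seen), S1--b-->S3 (new), S1--c-->S5 (seen)
  visit S5: S5--a-->S0 (seen), S5--b-->S0 (seen), S5--c-->S5 (seen)
  visit S3: S3--a-->S5 (seen), S3--b-->S2 (new), S3--c-->S3 (seen)
  visit S2: S2--a-->S0 (seen), S2--b-->S4 (new), S2--c-->S3 (seen)
  visit S4: S4--a-->S1 (seen), S4--b-->S5 (seen), S4--c-->S3 (seen)

Answer: S0, S1, S2, S3, S4, S5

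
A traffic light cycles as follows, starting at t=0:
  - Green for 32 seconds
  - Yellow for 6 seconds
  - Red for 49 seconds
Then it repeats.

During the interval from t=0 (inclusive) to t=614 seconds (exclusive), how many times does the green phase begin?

Cycle = 32+6+49 = 87s
green phase starts at t = k*87 + 0 for k=0,1,2,...
Need k*87+0 < 614 → k < 7.057
k ∈ {0, ..., 7} → 8 starts

Answer: 8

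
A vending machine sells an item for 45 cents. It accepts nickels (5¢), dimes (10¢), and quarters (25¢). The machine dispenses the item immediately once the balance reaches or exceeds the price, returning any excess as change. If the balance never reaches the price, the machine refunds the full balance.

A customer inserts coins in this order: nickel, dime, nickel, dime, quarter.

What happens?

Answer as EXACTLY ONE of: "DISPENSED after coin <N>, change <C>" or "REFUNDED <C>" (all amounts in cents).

Answer: DISPENSED after coin 5, change 10

Derivation:
Price: 45¢
Coin 1 (nickel, 5¢): balance = 5¢
Coin 2 (dime, 10¢): balance = 15¢
Coin 3 (nickel, 5¢): balance = 20¢
Coin 4 (dime, 10¢): balance = 30¢
Coin 5 (quarter, 25¢): balance = 55¢
  → balance >= price → DISPENSE, change = 55 - 45 = 10¢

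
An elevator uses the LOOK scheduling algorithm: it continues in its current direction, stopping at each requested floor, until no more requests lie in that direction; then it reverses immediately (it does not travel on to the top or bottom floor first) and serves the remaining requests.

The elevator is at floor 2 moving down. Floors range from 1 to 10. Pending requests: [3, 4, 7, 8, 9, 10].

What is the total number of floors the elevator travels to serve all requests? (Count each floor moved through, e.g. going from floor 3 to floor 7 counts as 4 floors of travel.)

Answer: 8

Derivation:
Start at floor 2 moving down, LOOK stop order: [3, 4, 7, 8, 9, 10]
  2 → 3: |3-2| = 1, total = 1
  3 → 4: |4-3| = 1, total = 2
  4 → 7: |7-4| = 3, total = 5
  7 → 8: |8-7| = 1, total = 6
  8 → 9: |9-8| = 1, total = 7
  9 → 10: |10-9| = 1, total = 8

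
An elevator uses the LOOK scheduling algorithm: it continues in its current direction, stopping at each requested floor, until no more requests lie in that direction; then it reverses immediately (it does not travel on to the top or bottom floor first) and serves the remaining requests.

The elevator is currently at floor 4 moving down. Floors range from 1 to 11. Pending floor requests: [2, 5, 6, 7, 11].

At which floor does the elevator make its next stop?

Answer: 2

Derivation:
Current floor: 4, direction: down
Requests above: [5, 6, 7, 11]
Requests below: [2]
Moving down and requests lie below → nearest below is max([2]) = 2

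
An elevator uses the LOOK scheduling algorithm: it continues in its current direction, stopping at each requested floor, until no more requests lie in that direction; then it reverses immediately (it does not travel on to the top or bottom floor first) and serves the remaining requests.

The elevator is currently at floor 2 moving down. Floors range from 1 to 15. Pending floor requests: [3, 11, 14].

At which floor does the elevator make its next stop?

Current floor: 2, direction: down
Requests above: [3, 11, 14]
Requests below: []
Moving down but no requests below → reverse; nearest above is min([3, 11, 14]) = 3

Answer: 3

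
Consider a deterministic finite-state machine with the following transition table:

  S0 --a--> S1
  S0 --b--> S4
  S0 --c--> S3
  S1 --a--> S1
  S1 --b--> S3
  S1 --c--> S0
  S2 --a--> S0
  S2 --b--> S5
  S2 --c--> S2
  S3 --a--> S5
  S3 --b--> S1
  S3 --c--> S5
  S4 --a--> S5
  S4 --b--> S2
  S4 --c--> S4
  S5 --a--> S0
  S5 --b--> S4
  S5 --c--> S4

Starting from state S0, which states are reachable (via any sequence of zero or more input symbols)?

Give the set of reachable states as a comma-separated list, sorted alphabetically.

Answer: S0, S1, S2, S3, S4, S5

Derivation:
BFS from S0:
  visit S0: S0--a-->S1 (new), S0--b-->S4 (new), S0--c-->S3 (new)
  visit S1: S1--a-->S1 (seen), S1--b-->S3 (seen), S1--c-->S0 (seen)
  visit S4: S4--a-->S5 (new), S4--b-->S2 (new), S4--c-->S4 (seen)
  visit S3: S3--a-->S5 (seen), S3--b-->S1 (seen), S3--c-->S5 (seen)
  visit S5: S5--a-->S0 (seen), S5--b-->S4 (seen), S5--c-->S4 (seen)
  visit S2: S2--a-->S0 (seen), S2--b-->S5 (seen), S2--c-->S2 (seen)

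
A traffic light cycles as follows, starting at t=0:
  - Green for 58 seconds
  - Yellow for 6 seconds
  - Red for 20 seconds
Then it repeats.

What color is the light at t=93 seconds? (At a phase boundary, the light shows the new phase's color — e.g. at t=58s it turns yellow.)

Answer: green

Derivation:
Cycle length = 58 + 6 + 20 = 84s
t = 93, phase_t = 93 mod 84 = 9
9 < 58 (green end) → GREEN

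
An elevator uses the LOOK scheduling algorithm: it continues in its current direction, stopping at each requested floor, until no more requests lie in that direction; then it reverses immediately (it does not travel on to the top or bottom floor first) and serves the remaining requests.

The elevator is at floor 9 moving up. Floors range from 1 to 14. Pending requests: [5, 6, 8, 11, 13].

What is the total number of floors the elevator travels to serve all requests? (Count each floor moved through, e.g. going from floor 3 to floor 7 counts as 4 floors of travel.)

Answer: 12

Derivation:
Start at floor 9 moving up, LOOK stop order: [11, 13, 8, 6, 5]
  9 → 11: |11-9| = 2, total = 2
  11 → 13: |13-11| = 2, total = 4
  13 → 8: |8-13| = 5, total = 9
  8 → 6: |6-8| = 2, total = 11
  6 → 5: |5-6| = 1, total = 12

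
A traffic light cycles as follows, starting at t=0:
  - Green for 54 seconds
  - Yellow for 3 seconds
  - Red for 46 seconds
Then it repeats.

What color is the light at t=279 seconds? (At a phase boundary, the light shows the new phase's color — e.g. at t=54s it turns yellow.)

Cycle length = 54 + 3 + 46 = 103s
t = 279, phase_t = 279 mod 103 = 73
73 >= 57 → RED

Answer: red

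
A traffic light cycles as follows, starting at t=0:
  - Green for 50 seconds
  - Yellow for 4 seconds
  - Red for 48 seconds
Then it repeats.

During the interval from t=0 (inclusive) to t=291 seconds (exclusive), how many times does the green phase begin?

Answer: 3

Derivation:
Cycle = 50+4+48 = 102s
green phase starts at t = k*102 + 0 for k=0,1,2,...
Need k*102+0 < 291 → k < 2.853
k ∈ {0, ..., 2} → 3 starts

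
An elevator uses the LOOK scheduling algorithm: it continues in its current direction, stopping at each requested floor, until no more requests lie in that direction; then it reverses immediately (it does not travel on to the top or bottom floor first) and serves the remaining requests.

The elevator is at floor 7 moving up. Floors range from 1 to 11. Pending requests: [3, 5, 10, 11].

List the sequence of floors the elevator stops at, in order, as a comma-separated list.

Answer: 10, 11, 5, 3

Derivation:
Current: 7, moving UP
Serve above first (ascending): [10, 11]
Then reverse, serve below (descending): [5, 3]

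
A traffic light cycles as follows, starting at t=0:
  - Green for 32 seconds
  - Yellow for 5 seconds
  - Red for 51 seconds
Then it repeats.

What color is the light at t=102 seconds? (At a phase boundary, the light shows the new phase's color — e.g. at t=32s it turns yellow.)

Cycle length = 32 + 5 + 51 = 88s
t = 102, phase_t = 102 mod 88 = 14
14 < 32 (green end) → GREEN

Answer: green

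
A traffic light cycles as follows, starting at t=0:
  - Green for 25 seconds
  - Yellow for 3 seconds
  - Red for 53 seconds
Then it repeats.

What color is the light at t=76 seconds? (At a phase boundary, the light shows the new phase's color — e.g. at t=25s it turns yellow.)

Cycle length = 25 + 3 + 53 = 81s
t = 76, phase_t = 76 mod 81 = 76
76 >= 28 → RED

Answer: red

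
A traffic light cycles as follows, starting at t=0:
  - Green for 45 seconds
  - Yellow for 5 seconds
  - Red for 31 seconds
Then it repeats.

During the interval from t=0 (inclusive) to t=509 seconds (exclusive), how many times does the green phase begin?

Cycle = 45+5+31 = 81s
green phase starts at t = k*81 + 0 for k=0,1,2,...
Need k*81+0 < 509 → k < 6.284
k ∈ {0, ..., 6} → 7 starts

Answer: 7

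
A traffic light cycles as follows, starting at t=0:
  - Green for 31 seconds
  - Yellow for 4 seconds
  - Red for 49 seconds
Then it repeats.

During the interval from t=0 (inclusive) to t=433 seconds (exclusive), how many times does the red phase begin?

Answer: 5

Derivation:
Cycle = 31+4+49 = 84s
red phase starts at t = k*84 + 35 for k=0,1,2,...
Need k*84+35 < 433 → k < 4.738
k ∈ {0, ..., 4} → 5 starts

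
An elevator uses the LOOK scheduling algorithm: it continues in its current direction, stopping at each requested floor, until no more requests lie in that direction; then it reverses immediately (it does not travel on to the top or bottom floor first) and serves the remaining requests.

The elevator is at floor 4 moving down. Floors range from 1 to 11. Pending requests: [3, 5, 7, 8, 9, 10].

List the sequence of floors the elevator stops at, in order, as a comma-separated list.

Current: 4, moving DOWN
Serve below first (descending): [3]
Then reverse, serve above (ascending): [5, 7, 8, 9, 10]

Answer: 3, 5, 7, 8, 9, 10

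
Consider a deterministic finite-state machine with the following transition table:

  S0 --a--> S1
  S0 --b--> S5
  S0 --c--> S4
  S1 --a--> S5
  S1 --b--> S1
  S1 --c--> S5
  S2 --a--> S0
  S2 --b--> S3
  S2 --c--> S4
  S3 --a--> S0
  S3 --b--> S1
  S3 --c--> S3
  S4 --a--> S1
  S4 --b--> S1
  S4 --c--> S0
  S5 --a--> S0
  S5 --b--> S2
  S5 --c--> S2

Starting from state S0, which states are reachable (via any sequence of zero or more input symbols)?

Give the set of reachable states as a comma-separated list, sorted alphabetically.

Answer: S0, S1, S2, S3, S4, S5

Derivation:
BFS from S0:
  visit S0: S0--a-->S1 (new), S0--b-->S5 (new), S0--c-->S4 (new)
  visit S1: S1--a-->S5 (seen), S1--b-->S1 (seen), S1--c-->S5 (seen)
  visit S5: S5--a-->S0 (seen), S5--b-->S2 (new), S5--c-->S2 (seen)
  visit S4: S4--a-->S1 (seen), S4--b-->S1 (seen), S4--c-->S0 (seen)
  visit S2: S2--a-->S0 (seen), S2--b-->S3 (new), S2--c-->S4 (seen)
  visit S3: S3--a-->S0 (seen), S3--b-->S1 (seen), S3--c-->S3 (seen)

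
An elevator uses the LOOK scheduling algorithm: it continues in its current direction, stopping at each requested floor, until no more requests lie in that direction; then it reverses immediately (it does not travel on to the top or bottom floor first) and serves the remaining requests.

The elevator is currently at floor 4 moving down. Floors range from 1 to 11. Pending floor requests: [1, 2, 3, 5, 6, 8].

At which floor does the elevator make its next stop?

Answer: 3

Derivation:
Current floor: 4, direction: down
Requests above: [5, 6, 8]
Requests below: [1, 2, 3]
Moving down and requests lie below → nearest below is max([1, 2, 3]) = 3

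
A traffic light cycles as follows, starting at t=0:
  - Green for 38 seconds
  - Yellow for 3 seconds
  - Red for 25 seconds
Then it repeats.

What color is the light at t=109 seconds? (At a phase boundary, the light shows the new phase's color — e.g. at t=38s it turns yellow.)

Cycle length = 38 + 3 + 25 = 66s
t = 109, phase_t = 109 mod 66 = 43
43 >= 41 → RED

Answer: red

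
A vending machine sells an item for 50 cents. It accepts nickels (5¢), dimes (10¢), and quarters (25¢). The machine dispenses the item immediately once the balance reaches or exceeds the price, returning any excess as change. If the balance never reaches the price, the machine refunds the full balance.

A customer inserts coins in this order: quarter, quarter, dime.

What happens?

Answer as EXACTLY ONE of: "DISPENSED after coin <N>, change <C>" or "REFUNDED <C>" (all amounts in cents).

Answer: DISPENSED after coin 2, change 0

Derivation:
Price: 50¢
Coin 1 (quarter, 25¢): balance = 25¢
Coin 2 (quarter, 25¢): balance = 50¢
  → balance >= price → DISPENSE, change = 50 - 50 = 0¢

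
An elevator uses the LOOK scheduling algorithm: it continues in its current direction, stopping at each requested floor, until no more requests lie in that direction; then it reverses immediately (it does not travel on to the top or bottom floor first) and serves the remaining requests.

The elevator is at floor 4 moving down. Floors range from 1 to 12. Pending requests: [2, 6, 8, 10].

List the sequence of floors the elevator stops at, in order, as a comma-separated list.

Answer: 2, 6, 8, 10

Derivation:
Current: 4, moving DOWN
Serve below first (descending): [2]
Then reverse, serve above (ascending): [6, 8, 10]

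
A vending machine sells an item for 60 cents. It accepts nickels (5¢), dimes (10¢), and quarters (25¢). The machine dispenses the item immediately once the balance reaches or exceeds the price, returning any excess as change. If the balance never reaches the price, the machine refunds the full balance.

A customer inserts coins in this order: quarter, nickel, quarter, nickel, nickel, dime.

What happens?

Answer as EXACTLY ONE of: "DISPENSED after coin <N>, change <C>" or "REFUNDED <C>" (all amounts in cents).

Price: 60¢
Coin 1 (quarter, 25¢): balance = 25¢
Coin 2 (nickel, 5¢): balance = 30¢
Coin 3 (quarter, 25¢): balance = 55¢
Coin 4 (nickel, 5¢): balance = 60¢
  → balance >= price → DISPENSE, change = 60 - 60 = 0¢

Answer: DISPENSED after coin 4, change 0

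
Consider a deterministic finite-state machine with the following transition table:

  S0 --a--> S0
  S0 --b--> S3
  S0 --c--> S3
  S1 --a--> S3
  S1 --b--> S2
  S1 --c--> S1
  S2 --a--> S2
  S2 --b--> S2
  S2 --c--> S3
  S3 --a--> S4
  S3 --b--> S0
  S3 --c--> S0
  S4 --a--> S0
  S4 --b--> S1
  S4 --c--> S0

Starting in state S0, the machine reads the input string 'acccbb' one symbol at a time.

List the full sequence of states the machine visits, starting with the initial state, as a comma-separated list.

Answer: S0, S0, S3, S0, S3, S0, S3

Derivation:
Start: S0
  read 'a': S0 --a--> S0
  read 'c': S0 --c--> S3
  read 'c': S3 --c--> S0
  read 'c': S0 --c--> S3
  read 'b': S3 --b--> S0
  read 'b': S0 --b--> S3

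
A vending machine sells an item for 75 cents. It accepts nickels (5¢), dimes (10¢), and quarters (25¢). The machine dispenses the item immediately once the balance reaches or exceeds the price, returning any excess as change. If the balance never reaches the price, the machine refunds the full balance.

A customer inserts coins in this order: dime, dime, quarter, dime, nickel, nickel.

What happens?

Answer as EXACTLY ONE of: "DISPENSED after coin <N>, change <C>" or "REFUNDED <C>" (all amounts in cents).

Answer: REFUNDED 65

Derivation:
Price: 75¢
Coin 1 (dime, 10¢): balance = 10¢
Coin 2 (dime, 10¢): balance = 20¢
Coin 3 (quarter, 25¢): balance = 45¢
Coin 4 (dime, 10¢): balance = 55¢
Coin 5 (nickel, 5¢): balance = 60¢
Coin 6 (nickel, 5¢): balance = 65¢
All coins inserted, balance 65¢ < price 75¢ → REFUND 65¢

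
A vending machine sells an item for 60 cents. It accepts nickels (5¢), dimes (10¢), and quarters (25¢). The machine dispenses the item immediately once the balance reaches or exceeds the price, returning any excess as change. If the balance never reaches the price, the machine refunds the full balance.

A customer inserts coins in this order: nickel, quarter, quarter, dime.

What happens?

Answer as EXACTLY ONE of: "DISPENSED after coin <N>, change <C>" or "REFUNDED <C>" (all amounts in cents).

Answer: DISPENSED after coin 4, change 5

Derivation:
Price: 60¢
Coin 1 (nickel, 5¢): balance = 5¢
Coin 2 (quarter, 25¢): balance = 30¢
Coin 3 (quarter, 25¢): balance = 55¢
Coin 4 (dime, 10¢): balance = 65¢
  → balance >= price → DISPENSE, change = 65 - 60 = 5¢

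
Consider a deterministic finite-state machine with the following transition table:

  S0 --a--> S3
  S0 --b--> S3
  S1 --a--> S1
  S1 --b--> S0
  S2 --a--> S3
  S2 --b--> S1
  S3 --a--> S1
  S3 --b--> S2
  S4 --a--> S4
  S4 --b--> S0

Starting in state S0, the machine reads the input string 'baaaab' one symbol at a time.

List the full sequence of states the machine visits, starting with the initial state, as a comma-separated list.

Answer: S0, S3, S1, S1, S1, S1, S0

Derivation:
Start: S0
  read 'b': S0 --b--> S3
  read 'a': S3 --a--> S1
  read 'a': S1 --a--> S1
  read 'a': S1 --a--> S1
  read 'a': S1 --a--> S1
  read 'b': S1 --b--> S0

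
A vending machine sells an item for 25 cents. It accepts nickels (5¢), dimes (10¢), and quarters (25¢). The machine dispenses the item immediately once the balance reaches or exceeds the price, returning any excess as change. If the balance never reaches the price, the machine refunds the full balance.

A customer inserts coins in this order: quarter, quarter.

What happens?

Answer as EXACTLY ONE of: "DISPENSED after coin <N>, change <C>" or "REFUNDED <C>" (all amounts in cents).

Answer: DISPENSED after coin 1, change 0

Derivation:
Price: 25¢
Coin 1 (quarter, 25¢): balance = 25¢
  → balance >= price → DISPENSE, change = 25 - 25 = 0¢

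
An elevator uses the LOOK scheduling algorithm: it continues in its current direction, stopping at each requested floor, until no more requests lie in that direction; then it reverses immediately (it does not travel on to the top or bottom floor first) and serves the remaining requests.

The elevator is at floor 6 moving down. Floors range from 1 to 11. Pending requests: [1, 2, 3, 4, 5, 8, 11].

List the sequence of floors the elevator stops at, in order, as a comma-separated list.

Current: 6, moving DOWN
Serve below first (descending): [5, 4, 3, 2, 1]
Then reverse, serve above (ascending): [8, 11]

Answer: 5, 4, 3, 2, 1, 8, 11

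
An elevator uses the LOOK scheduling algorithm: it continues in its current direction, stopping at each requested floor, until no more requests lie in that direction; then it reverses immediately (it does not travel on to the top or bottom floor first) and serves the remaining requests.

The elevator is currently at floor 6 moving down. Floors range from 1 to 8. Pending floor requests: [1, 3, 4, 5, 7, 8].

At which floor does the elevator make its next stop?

Current floor: 6, direction: down
Requests above: [7, 8]
Requests below: [1, 3, 4, 5]
Moving down and requests lie below → nearest below is max([1, 3, 4, 5]) = 5

Answer: 5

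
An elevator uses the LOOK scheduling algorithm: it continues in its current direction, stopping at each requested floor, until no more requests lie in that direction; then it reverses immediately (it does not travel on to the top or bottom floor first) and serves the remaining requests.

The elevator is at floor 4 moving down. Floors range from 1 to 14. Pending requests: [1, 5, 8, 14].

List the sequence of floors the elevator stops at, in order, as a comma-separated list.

Current: 4, moving DOWN
Serve below first (descending): [1]
Then reverse, serve above (ascending): [5, 8, 14]

Answer: 1, 5, 8, 14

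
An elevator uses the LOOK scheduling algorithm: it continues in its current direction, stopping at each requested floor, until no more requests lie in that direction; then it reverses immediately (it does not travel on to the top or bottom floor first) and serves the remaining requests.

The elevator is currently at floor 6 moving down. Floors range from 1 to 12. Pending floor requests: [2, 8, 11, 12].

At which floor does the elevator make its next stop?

Answer: 2

Derivation:
Current floor: 6, direction: down
Requests above: [8, 11, 12]
Requests below: [2]
Moving down and requests lie below → nearest below is max([2]) = 2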